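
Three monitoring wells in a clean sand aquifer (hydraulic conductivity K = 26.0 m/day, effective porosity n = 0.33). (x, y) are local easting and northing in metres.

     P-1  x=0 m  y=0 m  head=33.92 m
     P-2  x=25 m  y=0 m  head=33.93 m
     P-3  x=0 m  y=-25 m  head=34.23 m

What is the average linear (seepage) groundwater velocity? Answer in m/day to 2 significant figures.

0.98 m/day

∂h/∂x = (33.93 − 33.92) / (25 − 0) = +0.0004000
∂h/∂y = (34.23 − 33.92) / (-25 − 0) = -0.01240
|∇h| = √(0.0004000² + -0.01240²) = 0.01241
Seepage velocity v = K·i/n = 26.0 × 0.01241 / 0.33 = 0.9778 m/day.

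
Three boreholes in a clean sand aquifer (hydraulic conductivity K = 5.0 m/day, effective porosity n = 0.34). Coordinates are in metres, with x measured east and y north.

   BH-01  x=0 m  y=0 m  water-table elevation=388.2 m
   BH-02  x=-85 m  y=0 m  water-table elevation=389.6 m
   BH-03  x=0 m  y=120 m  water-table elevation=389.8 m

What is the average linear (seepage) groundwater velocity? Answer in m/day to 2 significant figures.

0.31 m/day

∂h/∂x = (389.6 − 388.2) / (-85 − 0) = -0.01647
∂h/∂y = (389.8 − 388.2) / (120 − 0) = +0.01333
|∇h| = √(-0.01647² + 0.01333²) = 0.02119
Seepage velocity v = K·i/n = 5.0 × 0.02119 / 0.34 = 0.3116 m/day.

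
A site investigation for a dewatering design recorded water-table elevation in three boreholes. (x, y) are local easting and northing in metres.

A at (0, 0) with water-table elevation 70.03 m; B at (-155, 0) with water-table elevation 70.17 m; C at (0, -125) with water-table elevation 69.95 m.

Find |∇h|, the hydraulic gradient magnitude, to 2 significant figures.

∂h/∂x = (70.17 − 70.03) / (-155 − 0) = -0.0009032
∂h/∂y = (69.95 − 70.03) / (-125 − 0) = +0.0006400
|∇h| = √(-0.0009032² + 0.0006400²) = 0.001107

0.0011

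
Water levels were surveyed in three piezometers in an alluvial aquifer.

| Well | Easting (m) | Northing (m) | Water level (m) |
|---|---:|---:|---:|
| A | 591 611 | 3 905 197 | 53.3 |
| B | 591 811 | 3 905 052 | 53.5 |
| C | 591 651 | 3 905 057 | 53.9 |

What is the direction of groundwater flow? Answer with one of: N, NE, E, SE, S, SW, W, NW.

NE

With h = a·x + b·y + c and A as origin, the differences give:
  200·a + (-145)·b = +0.2
  40·a + (-140)·b = +0.6
Eliminate b (×(-140) and ×(-145), subtract): -22200·a = 59.00 → a = ∂h/∂x = -0.002658
Back-substitute: b = ∂h/∂y = -0.005045.
Flow = −∇h = (+0.002658 east, +0.005045 north), which points northeast.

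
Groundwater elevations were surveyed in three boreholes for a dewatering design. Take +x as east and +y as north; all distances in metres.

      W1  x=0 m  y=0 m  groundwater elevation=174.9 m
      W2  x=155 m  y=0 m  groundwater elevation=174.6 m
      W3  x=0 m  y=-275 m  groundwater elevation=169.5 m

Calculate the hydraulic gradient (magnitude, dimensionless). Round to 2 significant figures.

0.020

∂h/∂x = (174.6 − 174.9) / (155 − 0) = -0.001935
∂h/∂y = (169.5 − 174.9) / (-275 − 0) = +0.01964
|∇h| = √(-0.001935² + 0.01964²) = 0.01974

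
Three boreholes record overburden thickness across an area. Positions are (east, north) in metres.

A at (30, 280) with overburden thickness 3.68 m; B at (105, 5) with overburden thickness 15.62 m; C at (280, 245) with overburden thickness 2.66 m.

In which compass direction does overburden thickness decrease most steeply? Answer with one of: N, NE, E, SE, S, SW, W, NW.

N

Taking A as reference: B−A = (75, -275, +11.94); C−A = (250, -35, -1.02).
Solve a·Δx + b·Δy = Δd: det = 75·(-35) − 250·(-275) = 66125.
∂d/∂x = [(+11.94)·(-35) − (-1.02)·(-275)] / 66125 = -0.01056
∂d/∂y = [75·(-1.02) − 250·(+11.94)] / 66125 = -0.04630
Steepest decrease is along −∇f = (+0.01056 E, +0.04630 N) → north.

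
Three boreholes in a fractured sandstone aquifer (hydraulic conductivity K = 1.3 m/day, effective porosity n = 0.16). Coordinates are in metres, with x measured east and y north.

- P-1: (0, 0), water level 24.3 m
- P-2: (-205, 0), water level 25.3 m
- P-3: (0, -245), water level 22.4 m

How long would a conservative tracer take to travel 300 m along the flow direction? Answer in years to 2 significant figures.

11 years

∂h/∂x = (25.3 − 24.3) / (-205 − 0) = -0.004878
∂h/∂y = (22.4 − 24.3) / (-245 − 0) = +0.007755
|∇h| = √(-0.004878² + 0.007755²) = 0.009162
Seepage velocity v = K·i/n = 1.3 × 0.009162 / 0.16 = 0.07444 m/day.
t = 300 / 0.07444 = 4030 days = 11 years.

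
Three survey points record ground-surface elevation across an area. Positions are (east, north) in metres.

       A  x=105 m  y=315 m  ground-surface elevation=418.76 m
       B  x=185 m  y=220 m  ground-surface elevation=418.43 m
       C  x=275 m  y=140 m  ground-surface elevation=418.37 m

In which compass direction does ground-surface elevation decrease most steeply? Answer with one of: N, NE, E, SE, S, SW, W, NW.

Taking A as reference: B−A = (80, -95, -0.33); C−A = (170, -175, -0.39).
Determinant of the coordinate differences = 80·(-175) − 170·(-95) = 2150.
∂z/∂x = [(-0.33)·(-175) − (-0.39)·(-95)] / 2150 = +0.009628
∂z/∂y = [80·(-0.39) − 170·(-0.33)] / 2150 = +0.01158
Steepest decrease is along −∇f = (-0.009628 E, -0.01158 N) → southwest.

SW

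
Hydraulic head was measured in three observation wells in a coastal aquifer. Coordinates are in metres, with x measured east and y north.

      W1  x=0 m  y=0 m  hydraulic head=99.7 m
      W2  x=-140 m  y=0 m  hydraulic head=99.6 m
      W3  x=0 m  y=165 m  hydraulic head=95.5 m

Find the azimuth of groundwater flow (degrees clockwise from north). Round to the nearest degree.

∂h/∂x = (99.6 − 99.7) / (-140 − 0) = +0.0007143
∂h/∂y = (95.5 − 99.7) / (165 − 0) = -0.02545
Flow direction (−∇h) has components (-0.0007143 E, +0.02545 N).
Azimuth = atan2(E, N) = atan2(-0.0007143, +0.02545) = 358.4° ≈ 358°.

358°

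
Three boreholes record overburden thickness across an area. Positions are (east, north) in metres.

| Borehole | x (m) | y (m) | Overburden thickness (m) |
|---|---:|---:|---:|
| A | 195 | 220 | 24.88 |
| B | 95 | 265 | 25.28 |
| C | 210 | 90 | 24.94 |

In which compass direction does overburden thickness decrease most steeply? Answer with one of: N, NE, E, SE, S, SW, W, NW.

E

With d = a·x + b·y + c and A as origin, the differences give:
  (-100)·a + 45·b = +0.40
  15·a + (-130)·b = +0.06
Eliminate b (×(-130) and ×45, subtract): 12325·a = -54.700 → a = ∂d/∂x = -0.004438
Back-substitute: b = ∂d/∂y = -0.0009736.
Steepest decrease is along −∇f = (+0.004438 E, +0.0009736 N) → east.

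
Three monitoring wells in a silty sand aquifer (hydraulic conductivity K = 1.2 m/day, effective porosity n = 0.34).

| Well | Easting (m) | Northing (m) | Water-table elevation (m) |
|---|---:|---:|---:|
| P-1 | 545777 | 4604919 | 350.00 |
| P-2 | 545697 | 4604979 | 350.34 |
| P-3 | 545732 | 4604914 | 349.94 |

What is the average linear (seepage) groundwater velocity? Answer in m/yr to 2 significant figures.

Taking P-1 as reference: P-2−P-1 = (-80, 60, +0.34); P-3−P-1 = (-45, -5, -0.06).
Solve a·Δx + b·Δy = Δh: det = (-80)·(-5) − (-45)·60 = 3100.
∂h/∂x = [(+0.34)·(-5) − (-0.06)·60] / 3100 = +0.0006129
∂h/∂y = [(-80)·(-0.06) − (-45)·(+0.34)] / 3100 = +0.006484
|∇h| = √(0.0006129² + 0.006484²) = 0.006513
Seepage velocity v = K·i/n = 1.2 × 0.006513 / 0.34 = 0.02299 m/day = 8.397 m/yr.

8.4 m/yr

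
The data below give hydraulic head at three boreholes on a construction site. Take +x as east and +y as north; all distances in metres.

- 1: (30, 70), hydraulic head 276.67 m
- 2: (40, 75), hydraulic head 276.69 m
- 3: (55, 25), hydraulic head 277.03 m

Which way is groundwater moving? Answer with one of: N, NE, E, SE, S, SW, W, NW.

Taking 1 as reference: 2−1 = (10, 5, +0.02); 3−1 = (25, -45, +0.36).
Determinant of the coordinate differences = 10·(-45) − 25·5 = -575.
∂h/∂x = [(+0.02)·(-45) − (+0.36)·5] / -575 = +0.004696
∂h/∂y = [10·(+0.36) − 25·(+0.02)] / -575 = -0.005391
Flow = −∇h = (-0.004696 east, +0.005391 north), which points northwest.

NW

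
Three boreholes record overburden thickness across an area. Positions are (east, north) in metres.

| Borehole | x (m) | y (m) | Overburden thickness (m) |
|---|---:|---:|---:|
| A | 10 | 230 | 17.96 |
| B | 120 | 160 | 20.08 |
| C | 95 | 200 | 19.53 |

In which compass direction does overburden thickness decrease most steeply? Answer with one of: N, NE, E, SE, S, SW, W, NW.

W

Three-point gradient (reference A): Δ to B = (110, -70, +2.12), Δ to C = (85, -30, +1.57).
∂d/∂x = +0.01747, ∂d/∂y = -0.002830 (det = 2650).
Steepest decrease is along −∇f = (-0.01747 E, +0.002830 N) → west.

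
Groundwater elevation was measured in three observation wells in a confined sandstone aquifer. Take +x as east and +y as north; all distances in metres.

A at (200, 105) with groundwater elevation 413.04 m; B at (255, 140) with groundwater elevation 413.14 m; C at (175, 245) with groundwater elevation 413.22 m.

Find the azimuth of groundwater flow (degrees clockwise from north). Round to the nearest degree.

With h = a·x + b·y + c and A as origin, the differences give:
  55·a + 35·b = +0.10
  (-25)·a + 140·b = +0.18
Eliminate b (×140 and ×35, subtract): 8575·a = 7.700 → a = ∂h/∂x = +0.0008980
Back-substitute: b = ∂h/∂y = +0.001446.
Flow direction (−∇h) has components (-0.0008980 E, -0.001446 N).
Azimuth = atan2(E, N) = atan2(-0.0008980, -0.001446) = 211.8° ≈ 212°.

212°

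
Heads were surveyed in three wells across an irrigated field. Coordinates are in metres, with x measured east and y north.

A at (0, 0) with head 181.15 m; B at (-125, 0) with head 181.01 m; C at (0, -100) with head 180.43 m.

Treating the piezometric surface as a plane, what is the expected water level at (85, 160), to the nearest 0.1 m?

∂h/∂x = (181.01 − 181.15) / (-125 − 0) = +0.001120
∂h/∂y = (180.43 − 181.15) / (-100 − 0) = +0.007200
h(85, 160) = 181.15 + (+0.001120)·(85) + (+0.007200)·(160) = 181.15 +0.095 +1.152 = 182.397 m.

182.4 m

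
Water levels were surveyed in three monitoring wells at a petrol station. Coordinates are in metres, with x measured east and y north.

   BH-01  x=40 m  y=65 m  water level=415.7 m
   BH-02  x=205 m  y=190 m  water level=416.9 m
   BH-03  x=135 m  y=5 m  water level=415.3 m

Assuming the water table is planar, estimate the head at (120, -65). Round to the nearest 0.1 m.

414.7 m

With h = a·x + b·y + c and BH-01 as origin, the differences give:
  165·a + 125·b = +1.2
  95·a + (-60)·b = -0.4
Eliminate b (×(-60) and ×125, subtract): -21775·a = -22.00 → a = ∂h/∂x = +0.001010
Back-substitute: b = ∂h/∂y = +0.008266.
h(120, -65) = 415.7 + (+0.001010)·(80) + (+0.008266)·(-130) = 415.7 +0.081 -1.075 = 414.706 m.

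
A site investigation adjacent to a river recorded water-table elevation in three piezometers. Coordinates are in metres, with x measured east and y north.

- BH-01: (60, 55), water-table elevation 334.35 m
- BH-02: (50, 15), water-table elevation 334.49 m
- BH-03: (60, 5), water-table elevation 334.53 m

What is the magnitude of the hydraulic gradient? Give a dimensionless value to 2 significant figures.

With h = a·x + b·y + c and BH-01 as origin, the differences give:
  (-10)·a + (-40)·b = +0.14
  0·a + (-50)·b = +0.18
Eliminate b (×(-50) and ×(-40), subtract): 500·a = 0.200 → a = ∂h/∂x = +0.0004000
Back-substitute: b = ∂h/∂y = -0.003600.
|∇h| = √(0.0004000² + -0.003600²) = 0.003622

0.0036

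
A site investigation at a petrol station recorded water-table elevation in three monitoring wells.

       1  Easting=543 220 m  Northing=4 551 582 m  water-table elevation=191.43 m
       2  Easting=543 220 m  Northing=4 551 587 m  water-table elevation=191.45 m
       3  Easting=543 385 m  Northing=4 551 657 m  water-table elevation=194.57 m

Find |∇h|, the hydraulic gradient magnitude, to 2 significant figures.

With h = a·x + b·y + c and 1 as origin, the differences give:
  0·a + 5·b = +0.02
  165·a + 75·b = +3.14
Eliminate b (×75 and ×5, subtract): -825·a = -14.200 → a = ∂h/∂x = +0.01721
Back-substitute: b = ∂h/∂y = +0.004000.
|∇h| = √(0.01721² + 0.004000²) = 0.01767

0.018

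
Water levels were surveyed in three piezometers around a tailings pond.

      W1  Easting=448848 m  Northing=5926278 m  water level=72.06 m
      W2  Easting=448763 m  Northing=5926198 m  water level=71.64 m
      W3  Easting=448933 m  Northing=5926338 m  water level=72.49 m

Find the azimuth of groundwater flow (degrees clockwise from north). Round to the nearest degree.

With h = a·x + b·y + c and W1 as origin, the differences give:
  (-85)·a + (-80)·b = -0.42
  85·a + 60·b = +0.43
Eliminate b (×60 and ×(-80), subtract): 1700·a = 9.200 → a = ∂h/∂x = +0.005412
Back-substitute: b = ∂h/∂y = -0.0005000.
Flow direction (−∇h) has components (-0.005412 E, +0.0005000 N).
Azimuth = atan2(E, N) = atan2(-0.005412, +0.0005000) = 275.3° ≈ 275°.

275°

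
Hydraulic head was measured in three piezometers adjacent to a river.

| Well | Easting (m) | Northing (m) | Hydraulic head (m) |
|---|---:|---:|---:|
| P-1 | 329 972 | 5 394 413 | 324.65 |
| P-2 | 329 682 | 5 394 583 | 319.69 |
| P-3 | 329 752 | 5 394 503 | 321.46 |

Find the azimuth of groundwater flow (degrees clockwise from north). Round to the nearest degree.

Differences from P-1: to P-2 (Δx, Δy, Δh) = (-290, 170, -4.96); to P-3 = (-220, 90, -3.19).
Determinant of the coordinate differences = (-290)·90 − (-220)·170 = 11300.
∂h/∂x = [(-4.96)·90 − (-3.19)·170] / 11300 = +0.008487
∂h/∂y = [(-290)·(-3.19) − (-220)·(-4.96)] / 11300 = -0.01470
Flow direction (−∇h) has components (-0.008487 E, +0.01470 N).
Azimuth = atan2(E, N) = atan2(-0.008487, +0.01470) = 330.0° ≈ 330°.

330°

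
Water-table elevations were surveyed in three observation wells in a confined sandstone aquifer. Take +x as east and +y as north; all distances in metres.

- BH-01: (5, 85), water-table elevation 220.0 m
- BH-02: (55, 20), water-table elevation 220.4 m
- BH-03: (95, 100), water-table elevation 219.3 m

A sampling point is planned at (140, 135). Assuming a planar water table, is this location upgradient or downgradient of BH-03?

Taking BH-01 as reference: BH-02−BH-01 = (50, -65, +0.4); BH-03−BH-01 = (90, 15, -0.7).
Solve a·Δx + b·Δy = Δh: det = 50·15 − 90·(-65) = 6600.
∂h/∂x = [(+0.4)·15 − (-0.7)·(-65)] / 6600 = -0.005985
∂h/∂y = [50·(-0.7) − 90·(+0.4)] / 6600 = -0.01076
Head at (140, 135) = 220.0 + (-0.005985)·(135) + (-0.01076)·(50) = 218.65 m.
That is lower than the 219.3 m at BH-03, so the point is downgradient.

downgradient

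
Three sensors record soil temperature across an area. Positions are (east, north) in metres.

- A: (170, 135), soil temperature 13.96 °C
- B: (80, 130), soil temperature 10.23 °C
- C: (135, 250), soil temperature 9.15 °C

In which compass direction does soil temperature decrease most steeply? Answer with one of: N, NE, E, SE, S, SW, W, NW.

With T = a·x + b·y + c and A as origin, the differences give:
  (-90)·a + (-5)·b = -3.73
  (-35)·a + 115·b = -4.81
Eliminate b (×115 and ×(-5), subtract): -10525·a = -453.000 → a = ∂T/∂x = +0.04304
Back-substitute: b = ∂T/∂y = -0.02873.
Steepest decrease is along −∇f = (-0.04304 E, +0.02873 N) → northwest.

NW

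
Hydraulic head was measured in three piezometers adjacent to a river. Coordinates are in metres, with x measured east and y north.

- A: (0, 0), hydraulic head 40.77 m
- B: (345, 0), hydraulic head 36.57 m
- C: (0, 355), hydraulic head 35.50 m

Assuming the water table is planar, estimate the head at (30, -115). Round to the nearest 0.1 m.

42.1 m

∂h/∂x = (36.57 − 40.77) / (345 − 0) = -0.01217
∂h/∂y = (35.50 − 40.77) / (355 − 0) = -0.01485
h(30, -115) = 40.77 + (-0.01217)·(30) + (-0.01485)·(-115) = 40.77 -0.365 +1.707 = 42.112 m.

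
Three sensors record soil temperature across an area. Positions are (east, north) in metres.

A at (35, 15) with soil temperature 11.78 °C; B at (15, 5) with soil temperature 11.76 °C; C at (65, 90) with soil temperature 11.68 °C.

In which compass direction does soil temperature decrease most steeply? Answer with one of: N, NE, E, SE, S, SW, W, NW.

With T = a·x + b·y + c and A as origin, the differences give:
  (-20)·a + (-10)·b = -0.02
  30·a + 75·b = -0.10
Eliminate b (×75 and ×(-10), subtract): -1200·a = -2.500 → a = ∂T/∂x = +0.002083
Back-substitute: b = ∂T/∂y = -0.002167.
Steepest decrease is along −∇f = (-0.002083 E, +0.002167 N) → northwest.

NW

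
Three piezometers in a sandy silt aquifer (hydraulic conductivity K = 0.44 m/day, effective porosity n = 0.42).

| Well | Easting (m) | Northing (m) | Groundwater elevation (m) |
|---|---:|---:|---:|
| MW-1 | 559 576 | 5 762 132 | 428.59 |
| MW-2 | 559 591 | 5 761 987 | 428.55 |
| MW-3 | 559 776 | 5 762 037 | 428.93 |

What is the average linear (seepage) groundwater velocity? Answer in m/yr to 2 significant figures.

0.76 m/yr

Three-point gradient (reference MW-1): Δ to MW-2 = (15, -145, -0.04), Δ to MW-3 = (200, -95, +0.34).
∂h/∂x = +0.001926, ∂h/∂y = +0.0004751 (det = 27575).
|∇h| = √(0.001926² + 0.0004751²) = 0.001984
Seepage velocity v = K·i/n = 0.44 × 0.001984 / 0.42 = 0.002078 m/day = 0.759 m/yr.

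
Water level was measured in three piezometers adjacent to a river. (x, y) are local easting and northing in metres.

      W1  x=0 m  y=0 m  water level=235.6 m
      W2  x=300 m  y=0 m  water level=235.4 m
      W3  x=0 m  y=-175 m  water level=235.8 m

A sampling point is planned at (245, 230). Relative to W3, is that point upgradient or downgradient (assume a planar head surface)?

∂h/∂x = (235.4 − 235.6) / (300 − 0) = -0.0006667
∂h/∂y = (235.8 − 235.6) / (-175 − 0) = -0.001143
Head at (245, 230) = 235.6 + (-0.0006667)·(245) + (-0.001143)·(230) = 235.17 m.
That is lower than the 235.8 m at W3, so the point is downgradient.

downgradient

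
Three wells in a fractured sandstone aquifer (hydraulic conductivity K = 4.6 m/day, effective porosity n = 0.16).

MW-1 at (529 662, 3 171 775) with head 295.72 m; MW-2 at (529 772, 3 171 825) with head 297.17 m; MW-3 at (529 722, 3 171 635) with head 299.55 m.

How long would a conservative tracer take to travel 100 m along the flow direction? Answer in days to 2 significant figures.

Differences from MW-1: to MW-2 (Δx, Δy, Δh) = (110, 50, +1.45); to MW-3 = (60, -140, +3.83).
Solve a·Δx + b·Δy = Δh: det = 110·(-140) − 60·50 = -18400.
∂h/∂x = [(+1.45)·(-140) − (+3.83)·50] / -18400 = +0.02144
∂h/∂y = [110·(+3.83) − 60·(+1.45)] / -18400 = -0.01817
|∇h| = √(0.02144² + -0.01817²) = 0.0281
Seepage velocity v = K·i/n = 4.6 × 0.0281 / 0.16 = 0.8079 m/day.
t = 100 / 0.8079 = 123.8 days.

120 days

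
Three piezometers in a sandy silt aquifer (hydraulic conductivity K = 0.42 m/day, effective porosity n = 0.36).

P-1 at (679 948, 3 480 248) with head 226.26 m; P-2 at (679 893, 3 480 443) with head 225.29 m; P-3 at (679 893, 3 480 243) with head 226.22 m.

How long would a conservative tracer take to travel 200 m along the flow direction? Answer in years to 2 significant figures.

98 years

Taking P-1 as reference: P-2−P-1 = (-55, 195, -0.97); P-3−P-1 = (-55, -5, -0.04).
Solve a·Δx + b·Δy = Δh: det = (-55)·(-5) − (-55)·195 = 11000.
∂h/∂x = [(-0.97)·(-5) − (-0.04)·195] / 11000 = +0.001150
∂h/∂y = [(-55)·(-0.04) − (-55)·(-0.97)] / 11000 = -0.004650
|∇h| = √(0.001150² + -0.004650²) = 0.00479
Seepage velocity v = K·i/n = 0.42 × 0.00479 / 0.36 = 0.005588 m/day.
t = 200 / 0.005588 = 3.579e+04 days = 98 years.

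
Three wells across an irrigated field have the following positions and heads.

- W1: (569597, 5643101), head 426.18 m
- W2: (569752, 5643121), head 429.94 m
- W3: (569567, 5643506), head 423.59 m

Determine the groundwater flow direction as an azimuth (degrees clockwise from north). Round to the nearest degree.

Three-point gradient (reference W1): Δ to W2 = (155, 20, +3.76), Δ to W3 = (-30, 405, -2.59).
∂h/∂x = +0.02485, ∂h/∂y = -0.004555 (det = 63375).
Flow direction (−∇h) has components (-0.02485 E, +0.004555 N).
Azimuth = atan2(E, N) = atan2(-0.02485, +0.004555) = 280.4° ≈ 280°.

280°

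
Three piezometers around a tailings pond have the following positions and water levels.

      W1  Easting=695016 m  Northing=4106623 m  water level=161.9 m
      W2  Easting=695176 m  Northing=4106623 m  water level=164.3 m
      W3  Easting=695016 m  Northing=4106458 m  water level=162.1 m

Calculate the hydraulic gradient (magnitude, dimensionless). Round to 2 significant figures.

∂h/∂x = (164.3 − 161.9) / (695176 − 695016) = +0.01500
∂h/∂y = (162.1 − 161.9) / (4106458 − 4106623) = -0.001212
|∇h| = √(0.01500² + -0.001212²) = 0.01505

0.015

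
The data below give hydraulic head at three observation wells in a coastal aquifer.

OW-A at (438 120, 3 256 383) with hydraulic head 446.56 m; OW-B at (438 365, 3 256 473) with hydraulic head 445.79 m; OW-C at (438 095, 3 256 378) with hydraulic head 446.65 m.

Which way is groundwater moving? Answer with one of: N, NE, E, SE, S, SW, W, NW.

SE

Three-point gradient (reference OW-A): Δ to OW-B = (245, 90, -0.77), Δ to OW-C = (-25, -5, +0.09).
∂h/∂x = -0.004146, ∂h/∂y = +0.002732 (det = 1025).
Flow = −∇h = (+0.004146 east, -0.002732 north), which points southeast.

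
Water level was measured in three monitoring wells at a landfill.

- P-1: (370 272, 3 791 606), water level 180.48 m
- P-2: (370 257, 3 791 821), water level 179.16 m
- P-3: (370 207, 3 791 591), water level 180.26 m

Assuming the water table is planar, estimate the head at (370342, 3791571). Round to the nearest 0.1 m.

Differences from P-1: to P-2 (Δx, Δy, Δh) = (-15, 215, -1.32); to P-3 = (-65, -15, -0.22).
Solve a·Δx + b·Δy = Δh: det = (-15)·(-15) − (-65)·215 = 14200.
∂h/∂x = [(-1.32)·(-15) − (-0.22)·215] / 14200 = +0.004725
∂h/∂y = [(-15)·(-0.22) − (-65)·(-1.32)] / 14200 = -0.005810
h(370342, 3791571) = 180.48 + (+0.004725)·(70) + (-0.005810)·(-35) = 180.48 +0.331 +0.203 = 181.014 m.

181.0 m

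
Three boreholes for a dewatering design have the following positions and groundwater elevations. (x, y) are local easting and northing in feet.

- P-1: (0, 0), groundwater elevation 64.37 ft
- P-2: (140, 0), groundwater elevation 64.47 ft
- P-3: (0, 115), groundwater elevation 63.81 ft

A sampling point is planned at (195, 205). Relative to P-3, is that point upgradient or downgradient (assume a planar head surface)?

downgradient

∂h/∂x = (64.47 − 64.37) / (140 − 0) = +0.0007143
∂h/∂y = (63.81 − 64.37) / (115 − 0) = -0.004870
Head at (195, 205) = 64.37 + (+0.0007143)·(195) + (-0.004870)·(205) = 63.51 ft.
That is lower than the 63.81 ft at P-3, so the point is downgradient.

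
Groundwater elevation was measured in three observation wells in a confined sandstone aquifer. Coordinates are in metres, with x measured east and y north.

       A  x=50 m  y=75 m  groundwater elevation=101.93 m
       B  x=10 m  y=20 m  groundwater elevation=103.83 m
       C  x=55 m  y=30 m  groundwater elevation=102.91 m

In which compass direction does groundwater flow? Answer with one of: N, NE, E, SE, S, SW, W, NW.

Taking A as reference: B−A = (-40, -55, +1.90); C−A = (5, -45, +0.98).
Solve a·Δx + b·Δy = Δh: det = (-40)·(-45) − 5·(-55) = 2075.
∂h/∂x = [(+1.90)·(-45) − (+0.98)·(-55)] / 2075 = -0.01523
∂h/∂y = [(-40)·(+0.98) − 5·(+1.90)] / 2075 = -0.02347
Flow = −∇h = (+0.01523 east, +0.02347 north), which points northeast.

NE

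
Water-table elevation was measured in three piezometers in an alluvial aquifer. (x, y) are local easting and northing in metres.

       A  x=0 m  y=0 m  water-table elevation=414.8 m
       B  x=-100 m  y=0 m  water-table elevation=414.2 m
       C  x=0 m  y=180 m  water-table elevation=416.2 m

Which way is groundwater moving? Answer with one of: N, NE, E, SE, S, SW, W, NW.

∂h/∂x = (414.2 − 414.8) / (-100 − 0) = +0.006000
∂h/∂y = (416.2 − 414.8) / (180 − 0) = +0.007778
Flow = −∇h = (-0.006000 east, -0.007778 north), which points southwest.

SW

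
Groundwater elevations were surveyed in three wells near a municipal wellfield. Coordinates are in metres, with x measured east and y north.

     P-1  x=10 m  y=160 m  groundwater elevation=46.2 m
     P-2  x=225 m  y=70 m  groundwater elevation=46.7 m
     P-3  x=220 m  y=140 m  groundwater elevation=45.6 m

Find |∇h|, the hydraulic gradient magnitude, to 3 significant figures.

0.0166

Taking P-1 as reference: P-2−P-1 = (215, -90, +0.5); P-3−P-1 = (210, -20, -0.6).
Determinant of the coordinate differences = 215·(-20) − 210·(-90) = 14600.
∂h/∂x = [(+0.5)·(-20) − (-0.6)·(-90)] / 14600 = -0.004384
∂h/∂y = [215·(-0.6) − 210·(+0.5)] / 14600 = -0.01603
|∇h| = √(-0.004384² + -0.01603²) = 0.01662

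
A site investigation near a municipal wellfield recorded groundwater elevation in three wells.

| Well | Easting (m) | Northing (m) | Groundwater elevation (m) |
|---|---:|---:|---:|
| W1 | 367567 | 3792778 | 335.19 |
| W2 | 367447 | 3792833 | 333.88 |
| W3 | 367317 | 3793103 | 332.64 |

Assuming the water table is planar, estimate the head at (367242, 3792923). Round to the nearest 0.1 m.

Differences from W1: to W2 (Δx, Δy, Δh) = (-120, 55, -1.31); to W3 = (-250, 325, -2.55).
Solve a·Δx + b·Δy = Δh: det = (-120)·325 − (-250)·55 = -25250.
∂h/∂x = [(-1.31)·325 − (-2.55)·55] / -25250 = +0.01131
∂h/∂y = [(-120)·(-2.55) − (-250)·(-1.31)] / -25250 = +0.0008515
h(367242, 3792923) = 335.19 + (+0.01131)·(-325) + (+0.0008515)·(145) = 335.19 -3.675 +0.123 = 331.639 m.

331.6 m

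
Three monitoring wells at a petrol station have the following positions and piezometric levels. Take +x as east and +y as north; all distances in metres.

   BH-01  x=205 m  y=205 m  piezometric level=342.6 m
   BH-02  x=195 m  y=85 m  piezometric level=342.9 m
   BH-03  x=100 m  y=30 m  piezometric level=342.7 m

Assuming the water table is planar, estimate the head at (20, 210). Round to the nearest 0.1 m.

Differences from BH-01: to BH-02 (Δx, Δy, Δh) = (-10, -120, +0.3); to BH-03 = (-105, -175, +0.1).
Determinant of the coordinate differences = (-10)·(-175) − (-105)·(-120) = -10850.
∂h/∂x = [(+0.3)·(-175) − (+0.1)·(-120)] / -10850 = +0.003733
∂h/∂y = [(-10)·(+0.1) − (-105)·(+0.3)] / -10850 = -0.002811
h(20, 210) = 342.6 + (+0.003733)·(-185) + (-0.002811)·(5) = 342.6 -0.691 -0.014 = 341.895 m.

341.9 m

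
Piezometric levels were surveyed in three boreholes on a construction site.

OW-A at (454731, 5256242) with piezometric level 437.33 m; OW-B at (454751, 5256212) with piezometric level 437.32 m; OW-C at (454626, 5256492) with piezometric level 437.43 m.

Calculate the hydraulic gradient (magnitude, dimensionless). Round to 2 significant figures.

With h = a·x + b·y + c and OW-A as origin, the differences give:
  20·a + (-30)·b = -0.01
  (-105)·a + 250·b = +0.10
Eliminate b (×250 and ×(-30), subtract): 1850·a = 0.500 → a = ∂h/∂x = +0.0002703
Back-substitute: b = ∂h/∂y = +0.0005135.
|∇h| = √(0.0002703² + 0.0005135²) = 0.0005803

0.00058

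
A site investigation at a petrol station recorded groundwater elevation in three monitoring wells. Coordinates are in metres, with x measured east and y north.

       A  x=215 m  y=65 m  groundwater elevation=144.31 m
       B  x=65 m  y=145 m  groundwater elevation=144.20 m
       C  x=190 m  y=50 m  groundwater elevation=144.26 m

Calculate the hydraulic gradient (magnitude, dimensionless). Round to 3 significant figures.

0.00174

Differences from A: to B (Δx, Δy, Δh) = (-150, 80, -0.11); to C = (-25, -15, -0.05).
Solve a·Δx + b·Δy = Δh: det = (-150)·(-15) − (-25)·80 = 4250.
∂h/∂x = [(-0.11)·(-15) − (-0.05)·80] / 4250 = +0.001329
∂h/∂y = [(-150)·(-0.05) − (-25)·(-0.11)] / 4250 = +0.001118
|∇h| = √(0.001329² + 0.001118²) = 0.001737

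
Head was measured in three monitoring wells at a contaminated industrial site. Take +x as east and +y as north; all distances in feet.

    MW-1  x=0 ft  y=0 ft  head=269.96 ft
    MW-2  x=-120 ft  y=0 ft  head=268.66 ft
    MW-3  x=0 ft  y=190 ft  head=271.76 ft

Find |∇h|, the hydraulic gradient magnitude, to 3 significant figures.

0.0144

∂h/∂x = (268.66 − 269.96) / (-120 − 0) = +0.01083
∂h/∂y = (271.76 − 269.96) / (190 − 0) = +0.009474
|∇h| = √(0.01083² + 0.009474²) = 0.01439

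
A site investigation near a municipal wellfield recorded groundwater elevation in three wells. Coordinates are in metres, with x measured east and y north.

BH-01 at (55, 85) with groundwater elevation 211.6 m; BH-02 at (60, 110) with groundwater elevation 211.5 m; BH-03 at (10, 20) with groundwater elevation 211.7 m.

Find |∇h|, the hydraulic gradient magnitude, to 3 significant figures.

0.00707

Differences from BH-01: to BH-02 (Δx, Δy, Δh) = (5, 25, -0.1); to BH-03 = (-45, -65, +0.1).
Determinant of the coordinate differences = 5·(-65) − (-45)·25 = 800.
∂h/∂x = [(-0.1)·(-65) − (+0.1)·25] / 800 = +0.005000
∂h/∂y = [5·(+0.1) − (-45)·(-0.1)] / 800 = -0.005000
|∇h| = √(0.005000² + -0.005000²) = 0.007071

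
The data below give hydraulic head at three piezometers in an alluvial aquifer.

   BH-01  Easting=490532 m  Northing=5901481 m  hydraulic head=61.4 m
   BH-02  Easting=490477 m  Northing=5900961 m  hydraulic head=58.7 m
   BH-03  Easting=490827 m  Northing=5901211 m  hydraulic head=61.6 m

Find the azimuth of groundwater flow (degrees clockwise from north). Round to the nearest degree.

227°

Taking BH-01 as reference: BH-02−BH-01 = (-55, -520, -2.7); BH-03−BH-01 = (295, -270, +0.2).
Solve a·Δx + b·Δy = Δh: det = (-55)·(-270) − 295·(-520) = 168250.
∂h/∂x = [(-2.7)·(-270) − (+0.2)·(-520)] / 168250 = +0.004951
∂h/∂y = [(-55)·(+0.2) − 295·(-2.7)] / 168250 = +0.004669
Flow direction (−∇h) has components (-0.004951 E, -0.004669 N).
Azimuth = atan2(E, N) = atan2(-0.004951, -0.004669) = 226.7° ≈ 227°.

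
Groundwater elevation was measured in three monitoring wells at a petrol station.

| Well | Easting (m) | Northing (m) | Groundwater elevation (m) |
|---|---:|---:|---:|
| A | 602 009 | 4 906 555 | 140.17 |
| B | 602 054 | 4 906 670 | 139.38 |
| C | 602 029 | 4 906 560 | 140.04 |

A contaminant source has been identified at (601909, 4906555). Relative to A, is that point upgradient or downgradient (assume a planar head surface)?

upgradient

With h = a·x + b·y + c and A as origin, the differences give:
  45·a + 115·b = -0.79
  20·a + 5·b = -0.13
Eliminate b (×5 and ×115, subtract): -2075·a = 11.000 → a = ∂h/∂x = -0.005301
Back-substitute: b = ∂h/∂y = -0.004795.
Head at (601909, 4906555) = 140.17 + (-0.005301)·(-100) + (-0.004795)·(0) = 140.70 m.
That is higher than the 140.17 m at A, so the point is upgradient.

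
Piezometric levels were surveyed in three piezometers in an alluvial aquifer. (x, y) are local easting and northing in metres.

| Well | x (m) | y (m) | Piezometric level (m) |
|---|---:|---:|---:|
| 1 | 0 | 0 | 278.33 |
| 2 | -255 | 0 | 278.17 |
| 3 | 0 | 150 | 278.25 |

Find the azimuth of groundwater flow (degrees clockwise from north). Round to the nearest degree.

∂h/∂x = (278.17 − 278.33) / (-255 − 0) = +0.0006275
∂h/∂y = (278.25 − 278.33) / (150 − 0) = -0.0005333
Flow direction (−∇h) has components (-0.0006275 E, +0.0005333 N).
Azimuth = atan2(E, N) = atan2(-0.0006275, +0.0005333) = 310.4° ≈ 310°.

310°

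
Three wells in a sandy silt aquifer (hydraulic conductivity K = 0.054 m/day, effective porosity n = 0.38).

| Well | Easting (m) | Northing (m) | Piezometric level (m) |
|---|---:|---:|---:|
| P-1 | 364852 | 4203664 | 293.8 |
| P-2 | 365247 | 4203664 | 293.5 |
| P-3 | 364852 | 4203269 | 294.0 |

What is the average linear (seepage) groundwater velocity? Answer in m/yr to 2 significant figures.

0.047 m/yr

∂h/∂x = (293.5 − 293.8) / (365247 − 364852) = -0.0007595
∂h/∂y = (294.0 − 293.8) / (4203269 − 4203664) = -0.0005063
|∇h| = √(-0.0007595² + -0.0005063²) = 0.0009128
Seepage velocity v = K·i/n = 0.054 × 0.0009128 / 0.38 = 0.0001297 m/day = 0.04737 m/yr.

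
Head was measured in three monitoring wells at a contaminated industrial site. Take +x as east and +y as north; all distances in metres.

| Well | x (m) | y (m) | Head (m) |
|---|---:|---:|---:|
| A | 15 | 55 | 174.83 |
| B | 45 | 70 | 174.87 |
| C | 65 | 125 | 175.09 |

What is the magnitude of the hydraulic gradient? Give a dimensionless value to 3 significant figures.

With h = a·x + b·y + c and A as origin, the differences give:
  30·a + 15·b = +0.04
  50·a + 70·b = +0.26
Eliminate b (×70 and ×15, subtract): 1350·a = -1.100 → a = ∂h/∂x = -0.0008148
Back-substitute: b = ∂h/∂y = +0.004296.
|∇h| = √(-0.0008148² + 0.004296²) = 0.004373

0.00437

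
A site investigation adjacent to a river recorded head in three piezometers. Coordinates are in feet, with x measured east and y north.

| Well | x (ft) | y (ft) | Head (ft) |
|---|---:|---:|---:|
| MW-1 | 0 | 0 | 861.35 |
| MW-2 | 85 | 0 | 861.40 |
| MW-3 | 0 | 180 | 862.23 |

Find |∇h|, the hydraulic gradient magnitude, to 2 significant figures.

∂h/∂x = (861.40 − 861.35) / (85 − 0) = +0.0005882
∂h/∂y = (862.23 − 861.35) / (180 − 0) = +0.004889
|∇h| = √(0.0005882² + 0.004889²) = 0.004924

0.0049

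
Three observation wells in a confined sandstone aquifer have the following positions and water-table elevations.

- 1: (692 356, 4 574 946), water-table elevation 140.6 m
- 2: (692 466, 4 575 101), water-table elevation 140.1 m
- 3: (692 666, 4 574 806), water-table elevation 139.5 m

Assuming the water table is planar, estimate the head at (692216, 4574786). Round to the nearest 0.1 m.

141.2 m

Taking 1 as reference: 2−1 = (110, 155, -0.5); 3−1 = (310, -140, -1.1).
Solve a·Δx + b·Δy = Δh: det = 110·(-140) − 310·155 = -63450.
∂h/∂x = [(-0.5)·(-140) − (-1.1)·155] / -63450 = -0.003790
∂h/∂y = [110·(-1.1) − 310·(-0.5)] / -63450 = -0.0005359
h(692216, 4574786) = 140.6 + (-0.003790)·(-140) + (-0.0005359)·(-160) = 140.6 +0.531 +0.086 = 141.216 m.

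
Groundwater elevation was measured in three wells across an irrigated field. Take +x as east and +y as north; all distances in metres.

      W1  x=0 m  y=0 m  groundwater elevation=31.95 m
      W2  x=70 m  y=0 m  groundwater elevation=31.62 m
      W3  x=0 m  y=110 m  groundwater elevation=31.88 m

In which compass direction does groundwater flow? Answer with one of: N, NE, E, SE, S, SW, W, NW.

E

∂h/∂x = (31.62 − 31.95) / (70 − 0) = -0.004714
∂h/∂y = (31.88 − 31.95) / (110 − 0) = -0.0006364
Flow = −∇h = (+0.004714 east, +0.0006364 north), which points east.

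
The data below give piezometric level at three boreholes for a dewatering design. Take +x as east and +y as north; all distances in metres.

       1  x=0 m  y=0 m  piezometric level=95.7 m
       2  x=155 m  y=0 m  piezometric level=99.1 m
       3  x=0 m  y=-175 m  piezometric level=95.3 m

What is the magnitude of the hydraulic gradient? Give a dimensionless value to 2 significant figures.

∂h/∂x = (99.1 − 95.7) / (155 − 0) = +0.02194
∂h/∂y = (95.3 − 95.7) / (-175 − 0) = +0.002286
|∇h| = √(0.02194² + 0.002286²) = 0.02206

0.022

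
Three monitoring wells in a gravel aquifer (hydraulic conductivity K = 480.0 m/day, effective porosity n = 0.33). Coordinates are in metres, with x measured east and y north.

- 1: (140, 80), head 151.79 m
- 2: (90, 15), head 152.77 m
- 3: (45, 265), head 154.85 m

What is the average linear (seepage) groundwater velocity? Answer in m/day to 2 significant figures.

36 m/day

Three-point gradient (reference 1): Δ to 2 = (-50, -65, +0.98), Δ to 3 = (-95, 185, +3.06).
∂h/∂x = -0.02465, ∂h/∂y = +0.003883 (det = -15425).
|∇h| = √(-0.02465² + 0.003883²) = 0.02495
Seepage velocity v = K·i/n = 480.0 × 0.02495 / 0.33 = 36.29 m/day.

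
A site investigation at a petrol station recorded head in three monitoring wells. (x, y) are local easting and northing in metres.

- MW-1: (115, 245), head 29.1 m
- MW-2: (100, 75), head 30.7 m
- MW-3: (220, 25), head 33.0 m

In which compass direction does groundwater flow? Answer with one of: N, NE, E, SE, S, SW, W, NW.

NW

Taking MW-1 as reference: MW-2−MW-1 = (-15, -170, +1.6); MW-3−MW-1 = (105, -220, +3.9).
Solve a·Δx + b·Δy = Δh: det = (-15)·(-220) − 105·(-170) = 21150.
∂h/∂x = [(+1.6)·(-220) − (+3.9)·(-170)] / 21150 = +0.01470
∂h/∂y = [(-15)·(+3.9) − 105·(+1.6)] / 21150 = -0.01071
Flow = −∇h = (-0.01470 east, +0.01071 north), which points northwest.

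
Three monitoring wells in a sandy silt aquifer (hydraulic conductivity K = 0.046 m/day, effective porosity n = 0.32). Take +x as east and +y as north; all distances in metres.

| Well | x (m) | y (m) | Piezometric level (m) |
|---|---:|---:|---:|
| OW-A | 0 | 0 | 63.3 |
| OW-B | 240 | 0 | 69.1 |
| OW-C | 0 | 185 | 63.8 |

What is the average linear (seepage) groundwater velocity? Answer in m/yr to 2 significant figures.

1.3 m/yr

∂h/∂x = (69.1 − 63.3) / (240 − 0) = +0.02417
∂h/∂y = (63.8 − 63.3) / (185 − 0) = +0.002703
|∇h| = √(0.02417² + 0.002703²) = 0.02432
Seepage velocity v = K·i/n = 0.046 × 0.02432 / 0.32 = 0.003496 m/day = 1.277 m/yr.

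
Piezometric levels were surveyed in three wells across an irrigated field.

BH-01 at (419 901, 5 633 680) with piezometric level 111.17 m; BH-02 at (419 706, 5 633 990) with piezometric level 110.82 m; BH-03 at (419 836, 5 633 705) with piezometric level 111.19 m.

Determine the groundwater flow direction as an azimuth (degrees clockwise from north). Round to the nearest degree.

Differences from BH-01: to BH-02 (Δx, Δy, Δh) = (-195, 310, -0.35); to BH-03 = (-65, 25, +0.02).
Solve a·Δx + b·Δy = Δh: det = (-195)·25 − (-65)·310 = 15275.
∂h/∂x = [(-0.35)·25 − (+0.02)·310] / 15275 = -0.0009787
∂h/∂y = [(-195)·(+0.02) − (-65)·(-0.35)] / 15275 = -0.001745
Flow direction (−∇h) has components (+0.0009787 E, +0.001745 N).
Azimuth = atan2(E, N) = atan2(+0.0009787, +0.001745) = 29.3° ≈ 029°.

029°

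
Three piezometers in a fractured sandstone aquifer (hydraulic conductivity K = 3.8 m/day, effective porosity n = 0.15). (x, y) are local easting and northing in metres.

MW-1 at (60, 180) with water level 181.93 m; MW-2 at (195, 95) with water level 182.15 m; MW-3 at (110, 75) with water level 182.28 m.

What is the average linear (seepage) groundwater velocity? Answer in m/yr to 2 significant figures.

With h = a·x + b·y + c and MW-1 as origin, the differences give:
  135·a + (-85)·b = +0.22
  50·a + (-105)·b = +0.35
Eliminate b (×(-105) and ×(-85), subtract): -9925·a = 6.650 → a = ∂h/∂x = -0.0006700
Back-substitute: b = ∂h/∂y = -0.003652.
|∇h| = √(-0.0006700² + -0.003652²) = 0.003713
Seepage velocity v = K·i/n = 3.8 × 0.003713 / 0.15 = 0.09406 m/day = 34.36 m/yr.

34 m/yr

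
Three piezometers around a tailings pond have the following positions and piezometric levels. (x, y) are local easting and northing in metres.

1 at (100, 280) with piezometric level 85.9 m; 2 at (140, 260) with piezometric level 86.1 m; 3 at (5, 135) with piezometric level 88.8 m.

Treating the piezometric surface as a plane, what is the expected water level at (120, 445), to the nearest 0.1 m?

82.9 m

Taking 1 as reference: 2−1 = (40, -20, +0.2); 3−1 = (-95, -145, +2.9).
Determinant of the coordinate differences = 40·(-145) − (-95)·(-20) = -7700.
∂h/∂x = [(+0.2)·(-145) − (+2.9)·(-20)] / -7700 = -0.003766
∂h/∂y = [40·(+2.9) − (-95)·(+0.2)] / -7700 = -0.01753
h(120, 445) = 85.9 + (-0.003766)·(20) + (-0.01753)·(165) = 85.9 -0.075 -2.893 = 82.932 m.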